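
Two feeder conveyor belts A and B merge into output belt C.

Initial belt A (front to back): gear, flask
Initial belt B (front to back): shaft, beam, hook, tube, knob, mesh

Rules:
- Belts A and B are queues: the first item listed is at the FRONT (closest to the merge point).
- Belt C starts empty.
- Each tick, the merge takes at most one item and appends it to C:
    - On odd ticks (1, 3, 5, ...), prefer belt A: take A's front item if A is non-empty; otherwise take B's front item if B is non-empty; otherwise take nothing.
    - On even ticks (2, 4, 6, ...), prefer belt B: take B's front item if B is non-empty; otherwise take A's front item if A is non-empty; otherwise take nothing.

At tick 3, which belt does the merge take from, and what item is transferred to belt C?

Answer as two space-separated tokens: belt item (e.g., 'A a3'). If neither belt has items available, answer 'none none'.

Answer: A flask

Derivation:
Tick 1: prefer A, take gear from A; A=[flask] B=[shaft,beam,hook,tube,knob,mesh] C=[gear]
Tick 2: prefer B, take shaft from B; A=[flask] B=[beam,hook,tube,knob,mesh] C=[gear,shaft]
Tick 3: prefer A, take flask from A; A=[-] B=[beam,hook,tube,knob,mesh] C=[gear,shaft,flask]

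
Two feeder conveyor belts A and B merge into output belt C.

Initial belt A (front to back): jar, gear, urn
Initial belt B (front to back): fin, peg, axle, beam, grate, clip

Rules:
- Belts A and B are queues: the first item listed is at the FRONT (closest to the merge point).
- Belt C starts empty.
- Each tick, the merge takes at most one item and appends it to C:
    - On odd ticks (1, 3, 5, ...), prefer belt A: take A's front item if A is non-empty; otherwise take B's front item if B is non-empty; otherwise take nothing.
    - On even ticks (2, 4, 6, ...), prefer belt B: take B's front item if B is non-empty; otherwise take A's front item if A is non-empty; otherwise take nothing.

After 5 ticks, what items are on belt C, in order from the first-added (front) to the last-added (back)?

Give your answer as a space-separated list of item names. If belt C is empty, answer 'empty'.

Tick 1: prefer A, take jar from A; A=[gear,urn] B=[fin,peg,axle,beam,grate,clip] C=[jar]
Tick 2: prefer B, take fin from B; A=[gear,urn] B=[peg,axle,beam,grate,clip] C=[jar,fin]
Tick 3: prefer A, take gear from A; A=[urn] B=[peg,axle,beam,grate,clip] C=[jar,fin,gear]
Tick 4: prefer B, take peg from B; A=[urn] B=[axle,beam,grate,clip] C=[jar,fin,gear,peg]
Tick 5: prefer A, take urn from A; A=[-] B=[axle,beam,grate,clip] C=[jar,fin,gear,peg,urn]

Answer: jar fin gear peg urn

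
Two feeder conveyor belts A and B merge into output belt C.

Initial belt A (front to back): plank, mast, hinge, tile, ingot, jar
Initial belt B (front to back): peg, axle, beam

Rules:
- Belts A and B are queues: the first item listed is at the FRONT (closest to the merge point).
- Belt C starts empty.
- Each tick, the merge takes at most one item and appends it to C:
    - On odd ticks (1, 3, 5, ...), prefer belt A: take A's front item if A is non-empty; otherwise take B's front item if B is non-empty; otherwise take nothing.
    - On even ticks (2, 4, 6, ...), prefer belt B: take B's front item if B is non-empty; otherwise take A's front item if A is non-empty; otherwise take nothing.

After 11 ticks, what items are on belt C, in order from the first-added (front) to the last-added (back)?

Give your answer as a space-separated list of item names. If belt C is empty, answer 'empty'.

Answer: plank peg mast axle hinge beam tile ingot jar

Derivation:
Tick 1: prefer A, take plank from A; A=[mast,hinge,tile,ingot,jar] B=[peg,axle,beam] C=[plank]
Tick 2: prefer B, take peg from B; A=[mast,hinge,tile,ingot,jar] B=[axle,beam] C=[plank,peg]
Tick 3: prefer A, take mast from A; A=[hinge,tile,ingot,jar] B=[axle,beam] C=[plank,peg,mast]
Tick 4: prefer B, take axle from B; A=[hinge,tile,ingot,jar] B=[beam] C=[plank,peg,mast,axle]
Tick 5: prefer A, take hinge from A; A=[tile,ingot,jar] B=[beam] C=[plank,peg,mast,axle,hinge]
Tick 6: prefer B, take beam from B; A=[tile,ingot,jar] B=[-] C=[plank,peg,mast,axle,hinge,beam]
Tick 7: prefer A, take tile from A; A=[ingot,jar] B=[-] C=[plank,peg,mast,axle,hinge,beam,tile]
Tick 8: prefer B, take ingot from A; A=[jar] B=[-] C=[plank,peg,mast,axle,hinge,beam,tile,ingot]
Tick 9: prefer A, take jar from A; A=[-] B=[-] C=[plank,peg,mast,axle,hinge,beam,tile,ingot,jar]
Tick 10: prefer B, both empty, nothing taken; A=[-] B=[-] C=[plank,peg,mast,axle,hinge,beam,tile,ingot,jar]
Tick 11: prefer A, both empty, nothing taken; A=[-] B=[-] C=[plank,peg,mast,axle,hinge,beam,tile,ingot,jar]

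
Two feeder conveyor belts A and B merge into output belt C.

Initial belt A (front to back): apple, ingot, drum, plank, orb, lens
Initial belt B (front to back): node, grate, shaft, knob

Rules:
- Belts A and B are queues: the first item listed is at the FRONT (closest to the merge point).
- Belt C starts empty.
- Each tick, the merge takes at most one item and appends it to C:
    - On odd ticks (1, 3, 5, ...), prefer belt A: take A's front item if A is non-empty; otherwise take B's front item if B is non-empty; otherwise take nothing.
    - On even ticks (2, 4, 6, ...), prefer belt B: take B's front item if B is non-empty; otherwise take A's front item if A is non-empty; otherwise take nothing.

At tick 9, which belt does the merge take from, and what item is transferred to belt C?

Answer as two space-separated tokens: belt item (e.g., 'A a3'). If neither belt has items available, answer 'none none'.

Answer: A orb

Derivation:
Tick 1: prefer A, take apple from A; A=[ingot,drum,plank,orb,lens] B=[node,grate,shaft,knob] C=[apple]
Tick 2: prefer B, take node from B; A=[ingot,drum,plank,orb,lens] B=[grate,shaft,knob] C=[apple,node]
Tick 3: prefer A, take ingot from A; A=[drum,plank,orb,lens] B=[grate,shaft,knob] C=[apple,node,ingot]
Tick 4: prefer B, take grate from B; A=[drum,plank,orb,lens] B=[shaft,knob] C=[apple,node,ingot,grate]
Tick 5: prefer A, take drum from A; A=[plank,orb,lens] B=[shaft,knob] C=[apple,node,ingot,grate,drum]
Tick 6: prefer B, take shaft from B; A=[plank,orb,lens] B=[knob] C=[apple,node,ingot,grate,drum,shaft]
Tick 7: prefer A, take plank from A; A=[orb,lens] B=[knob] C=[apple,node,ingot,grate,drum,shaft,plank]
Tick 8: prefer B, take knob from B; A=[orb,lens] B=[-] C=[apple,node,ingot,grate,drum,shaft,plank,knob]
Tick 9: prefer A, take orb from A; A=[lens] B=[-] C=[apple,node,ingot,grate,drum,shaft,plank,knob,orb]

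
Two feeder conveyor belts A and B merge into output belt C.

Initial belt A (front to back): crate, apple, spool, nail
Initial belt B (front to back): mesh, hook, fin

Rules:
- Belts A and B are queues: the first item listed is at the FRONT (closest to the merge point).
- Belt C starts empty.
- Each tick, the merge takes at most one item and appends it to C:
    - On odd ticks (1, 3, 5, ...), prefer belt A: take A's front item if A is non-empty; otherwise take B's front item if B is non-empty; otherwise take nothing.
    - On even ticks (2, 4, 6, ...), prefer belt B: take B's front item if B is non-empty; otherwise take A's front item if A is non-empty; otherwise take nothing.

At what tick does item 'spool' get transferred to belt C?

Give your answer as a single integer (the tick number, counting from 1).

Answer: 5

Derivation:
Tick 1: prefer A, take crate from A; A=[apple,spool,nail] B=[mesh,hook,fin] C=[crate]
Tick 2: prefer B, take mesh from B; A=[apple,spool,nail] B=[hook,fin] C=[crate,mesh]
Tick 3: prefer A, take apple from A; A=[spool,nail] B=[hook,fin] C=[crate,mesh,apple]
Tick 4: prefer B, take hook from B; A=[spool,nail] B=[fin] C=[crate,mesh,apple,hook]
Tick 5: prefer A, take spool from A; A=[nail] B=[fin] C=[crate,mesh,apple,hook,spool]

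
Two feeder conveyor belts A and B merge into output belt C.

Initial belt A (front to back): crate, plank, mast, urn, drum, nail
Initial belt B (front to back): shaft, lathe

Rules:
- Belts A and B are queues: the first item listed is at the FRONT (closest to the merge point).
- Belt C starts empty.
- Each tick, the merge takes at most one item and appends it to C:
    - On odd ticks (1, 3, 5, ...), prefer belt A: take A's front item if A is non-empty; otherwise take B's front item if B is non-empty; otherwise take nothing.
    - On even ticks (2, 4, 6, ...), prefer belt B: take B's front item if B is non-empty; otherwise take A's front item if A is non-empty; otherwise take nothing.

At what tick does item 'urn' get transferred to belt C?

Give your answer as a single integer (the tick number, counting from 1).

Answer: 6

Derivation:
Tick 1: prefer A, take crate from A; A=[plank,mast,urn,drum,nail] B=[shaft,lathe] C=[crate]
Tick 2: prefer B, take shaft from B; A=[plank,mast,urn,drum,nail] B=[lathe] C=[crate,shaft]
Tick 3: prefer A, take plank from A; A=[mast,urn,drum,nail] B=[lathe] C=[crate,shaft,plank]
Tick 4: prefer B, take lathe from B; A=[mast,urn,drum,nail] B=[-] C=[crate,shaft,plank,lathe]
Tick 5: prefer A, take mast from A; A=[urn,drum,nail] B=[-] C=[crate,shaft,plank,lathe,mast]
Tick 6: prefer B, take urn from A; A=[drum,nail] B=[-] C=[crate,shaft,plank,lathe,mast,urn]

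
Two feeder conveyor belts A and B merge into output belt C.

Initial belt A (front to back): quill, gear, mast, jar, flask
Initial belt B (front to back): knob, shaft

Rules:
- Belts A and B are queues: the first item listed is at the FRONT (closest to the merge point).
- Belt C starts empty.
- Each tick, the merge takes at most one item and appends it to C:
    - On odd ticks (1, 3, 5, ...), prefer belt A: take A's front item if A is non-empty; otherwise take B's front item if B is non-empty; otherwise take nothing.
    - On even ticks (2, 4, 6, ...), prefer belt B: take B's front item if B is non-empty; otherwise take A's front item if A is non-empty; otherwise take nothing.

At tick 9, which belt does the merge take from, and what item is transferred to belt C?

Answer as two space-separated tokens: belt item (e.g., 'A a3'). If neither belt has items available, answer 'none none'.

Tick 1: prefer A, take quill from A; A=[gear,mast,jar,flask] B=[knob,shaft] C=[quill]
Tick 2: prefer B, take knob from B; A=[gear,mast,jar,flask] B=[shaft] C=[quill,knob]
Tick 3: prefer A, take gear from A; A=[mast,jar,flask] B=[shaft] C=[quill,knob,gear]
Tick 4: prefer B, take shaft from B; A=[mast,jar,flask] B=[-] C=[quill,knob,gear,shaft]
Tick 5: prefer A, take mast from A; A=[jar,flask] B=[-] C=[quill,knob,gear,shaft,mast]
Tick 6: prefer B, take jar from A; A=[flask] B=[-] C=[quill,knob,gear,shaft,mast,jar]
Tick 7: prefer A, take flask from A; A=[-] B=[-] C=[quill,knob,gear,shaft,mast,jar,flask]
Tick 8: prefer B, both empty, nothing taken; A=[-] B=[-] C=[quill,knob,gear,shaft,mast,jar,flask]
Tick 9: prefer A, both empty, nothing taken; A=[-] B=[-] C=[quill,knob,gear,shaft,mast,jar,flask]

Answer: none none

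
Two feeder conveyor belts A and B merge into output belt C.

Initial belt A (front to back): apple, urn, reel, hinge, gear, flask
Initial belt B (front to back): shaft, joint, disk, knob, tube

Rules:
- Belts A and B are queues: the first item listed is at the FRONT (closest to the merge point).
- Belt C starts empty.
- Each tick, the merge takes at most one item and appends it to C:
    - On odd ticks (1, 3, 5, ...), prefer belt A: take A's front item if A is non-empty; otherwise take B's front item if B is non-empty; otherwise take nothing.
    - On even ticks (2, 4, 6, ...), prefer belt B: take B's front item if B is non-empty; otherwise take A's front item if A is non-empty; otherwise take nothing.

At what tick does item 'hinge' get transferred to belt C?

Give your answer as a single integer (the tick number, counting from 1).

Tick 1: prefer A, take apple from A; A=[urn,reel,hinge,gear,flask] B=[shaft,joint,disk,knob,tube] C=[apple]
Tick 2: prefer B, take shaft from B; A=[urn,reel,hinge,gear,flask] B=[joint,disk,knob,tube] C=[apple,shaft]
Tick 3: prefer A, take urn from A; A=[reel,hinge,gear,flask] B=[joint,disk,knob,tube] C=[apple,shaft,urn]
Tick 4: prefer B, take joint from B; A=[reel,hinge,gear,flask] B=[disk,knob,tube] C=[apple,shaft,urn,joint]
Tick 5: prefer A, take reel from A; A=[hinge,gear,flask] B=[disk,knob,tube] C=[apple,shaft,urn,joint,reel]
Tick 6: prefer B, take disk from B; A=[hinge,gear,flask] B=[knob,tube] C=[apple,shaft,urn,joint,reel,disk]
Tick 7: prefer A, take hinge from A; A=[gear,flask] B=[knob,tube] C=[apple,shaft,urn,joint,reel,disk,hinge]

Answer: 7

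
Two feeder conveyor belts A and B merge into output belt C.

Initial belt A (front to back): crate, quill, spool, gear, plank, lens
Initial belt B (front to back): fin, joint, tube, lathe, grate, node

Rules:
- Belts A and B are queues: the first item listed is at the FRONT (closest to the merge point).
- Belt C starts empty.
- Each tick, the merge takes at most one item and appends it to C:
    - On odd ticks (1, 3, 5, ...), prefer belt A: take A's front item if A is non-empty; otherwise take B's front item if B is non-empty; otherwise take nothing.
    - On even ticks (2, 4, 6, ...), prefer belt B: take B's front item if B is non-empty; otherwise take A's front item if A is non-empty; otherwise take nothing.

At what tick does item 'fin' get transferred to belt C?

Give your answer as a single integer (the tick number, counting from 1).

Answer: 2

Derivation:
Tick 1: prefer A, take crate from A; A=[quill,spool,gear,plank,lens] B=[fin,joint,tube,lathe,grate,node] C=[crate]
Tick 2: prefer B, take fin from B; A=[quill,spool,gear,plank,lens] B=[joint,tube,lathe,grate,node] C=[crate,fin]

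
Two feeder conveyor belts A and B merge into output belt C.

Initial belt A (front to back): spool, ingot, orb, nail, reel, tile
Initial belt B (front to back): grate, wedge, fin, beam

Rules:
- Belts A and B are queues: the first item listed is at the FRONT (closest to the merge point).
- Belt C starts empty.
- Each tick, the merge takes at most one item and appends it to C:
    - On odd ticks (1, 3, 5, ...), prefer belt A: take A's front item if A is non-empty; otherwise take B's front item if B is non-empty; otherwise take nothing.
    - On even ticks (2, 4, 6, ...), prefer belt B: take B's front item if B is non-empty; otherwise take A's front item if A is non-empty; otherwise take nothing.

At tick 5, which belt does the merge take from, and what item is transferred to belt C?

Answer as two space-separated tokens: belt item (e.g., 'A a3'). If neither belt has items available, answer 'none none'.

Answer: A orb

Derivation:
Tick 1: prefer A, take spool from A; A=[ingot,orb,nail,reel,tile] B=[grate,wedge,fin,beam] C=[spool]
Tick 2: prefer B, take grate from B; A=[ingot,orb,nail,reel,tile] B=[wedge,fin,beam] C=[spool,grate]
Tick 3: prefer A, take ingot from A; A=[orb,nail,reel,tile] B=[wedge,fin,beam] C=[spool,grate,ingot]
Tick 4: prefer B, take wedge from B; A=[orb,nail,reel,tile] B=[fin,beam] C=[spool,grate,ingot,wedge]
Tick 5: prefer A, take orb from A; A=[nail,reel,tile] B=[fin,beam] C=[spool,grate,ingot,wedge,orb]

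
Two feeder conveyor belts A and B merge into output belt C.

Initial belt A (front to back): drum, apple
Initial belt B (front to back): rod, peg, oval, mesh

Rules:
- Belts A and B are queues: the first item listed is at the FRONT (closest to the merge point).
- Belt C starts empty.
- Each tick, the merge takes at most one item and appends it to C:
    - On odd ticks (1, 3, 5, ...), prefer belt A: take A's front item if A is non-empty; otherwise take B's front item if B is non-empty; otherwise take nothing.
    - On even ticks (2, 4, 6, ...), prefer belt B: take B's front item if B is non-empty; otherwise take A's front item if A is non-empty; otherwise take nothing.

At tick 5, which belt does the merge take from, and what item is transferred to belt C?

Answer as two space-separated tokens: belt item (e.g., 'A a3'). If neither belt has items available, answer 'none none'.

Answer: B oval

Derivation:
Tick 1: prefer A, take drum from A; A=[apple] B=[rod,peg,oval,mesh] C=[drum]
Tick 2: prefer B, take rod from B; A=[apple] B=[peg,oval,mesh] C=[drum,rod]
Tick 3: prefer A, take apple from A; A=[-] B=[peg,oval,mesh] C=[drum,rod,apple]
Tick 4: prefer B, take peg from B; A=[-] B=[oval,mesh] C=[drum,rod,apple,peg]
Tick 5: prefer A, take oval from B; A=[-] B=[mesh] C=[drum,rod,apple,peg,oval]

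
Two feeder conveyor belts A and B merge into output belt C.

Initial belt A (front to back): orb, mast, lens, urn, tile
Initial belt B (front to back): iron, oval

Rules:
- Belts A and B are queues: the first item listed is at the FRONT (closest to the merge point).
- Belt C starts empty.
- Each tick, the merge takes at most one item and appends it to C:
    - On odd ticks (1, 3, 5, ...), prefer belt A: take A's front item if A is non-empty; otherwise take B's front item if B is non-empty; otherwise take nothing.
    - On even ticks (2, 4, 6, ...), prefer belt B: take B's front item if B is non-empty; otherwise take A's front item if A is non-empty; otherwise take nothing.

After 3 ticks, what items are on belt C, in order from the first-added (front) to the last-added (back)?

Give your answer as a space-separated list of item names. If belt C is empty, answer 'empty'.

Answer: orb iron mast

Derivation:
Tick 1: prefer A, take orb from A; A=[mast,lens,urn,tile] B=[iron,oval] C=[orb]
Tick 2: prefer B, take iron from B; A=[mast,lens,urn,tile] B=[oval] C=[orb,iron]
Tick 3: prefer A, take mast from A; A=[lens,urn,tile] B=[oval] C=[orb,iron,mast]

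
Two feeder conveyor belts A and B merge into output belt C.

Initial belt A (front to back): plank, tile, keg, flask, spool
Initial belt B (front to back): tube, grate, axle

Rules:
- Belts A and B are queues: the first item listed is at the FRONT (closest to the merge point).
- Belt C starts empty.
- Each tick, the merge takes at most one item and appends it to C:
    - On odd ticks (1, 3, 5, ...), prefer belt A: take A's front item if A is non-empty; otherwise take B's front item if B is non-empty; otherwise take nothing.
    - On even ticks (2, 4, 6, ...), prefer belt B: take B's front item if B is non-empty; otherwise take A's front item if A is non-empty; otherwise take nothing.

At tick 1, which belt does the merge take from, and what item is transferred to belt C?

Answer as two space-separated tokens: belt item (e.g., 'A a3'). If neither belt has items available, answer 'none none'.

Tick 1: prefer A, take plank from A; A=[tile,keg,flask,spool] B=[tube,grate,axle] C=[plank]

Answer: A plank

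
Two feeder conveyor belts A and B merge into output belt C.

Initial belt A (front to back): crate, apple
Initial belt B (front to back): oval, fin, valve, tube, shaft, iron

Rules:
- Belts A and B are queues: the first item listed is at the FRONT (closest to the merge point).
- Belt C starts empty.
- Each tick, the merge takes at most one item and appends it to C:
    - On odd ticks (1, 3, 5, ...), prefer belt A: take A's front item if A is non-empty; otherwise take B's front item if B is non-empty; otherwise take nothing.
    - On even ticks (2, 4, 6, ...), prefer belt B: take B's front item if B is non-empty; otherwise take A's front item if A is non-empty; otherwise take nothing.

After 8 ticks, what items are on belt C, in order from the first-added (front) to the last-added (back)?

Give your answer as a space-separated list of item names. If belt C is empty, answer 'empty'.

Answer: crate oval apple fin valve tube shaft iron

Derivation:
Tick 1: prefer A, take crate from A; A=[apple] B=[oval,fin,valve,tube,shaft,iron] C=[crate]
Tick 2: prefer B, take oval from B; A=[apple] B=[fin,valve,tube,shaft,iron] C=[crate,oval]
Tick 3: prefer A, take apple from A; A=[-] B=[fin,valve,tube,shaft,iron] C=[crate,oval,apple]
Tick 4: prefer B, take fin from B; A=[-] B=[valve,tube,shaft,iron] C=[crate,oval,apple,fin]
Tick 5: prefer A, take valve from B; A=[-] B=[tube,shaft,iron] C=[crate,oval,apple,fin,valve]
Tick 6: prefer B, take tube from B; A=[-] B=[shaft,iron] C=[crate,oval,apple,fin,valve,tube]
Tick 7: prefer A, take shaft from B; A=[-] B=[iron] C=[crate,oval,apple,fin,valve,tube,shaft]
Tick 8: prefer B, take iron from B; A=[-] B=[-] C=[crate,oval,apple,fin,valve,tube,shaft,iron]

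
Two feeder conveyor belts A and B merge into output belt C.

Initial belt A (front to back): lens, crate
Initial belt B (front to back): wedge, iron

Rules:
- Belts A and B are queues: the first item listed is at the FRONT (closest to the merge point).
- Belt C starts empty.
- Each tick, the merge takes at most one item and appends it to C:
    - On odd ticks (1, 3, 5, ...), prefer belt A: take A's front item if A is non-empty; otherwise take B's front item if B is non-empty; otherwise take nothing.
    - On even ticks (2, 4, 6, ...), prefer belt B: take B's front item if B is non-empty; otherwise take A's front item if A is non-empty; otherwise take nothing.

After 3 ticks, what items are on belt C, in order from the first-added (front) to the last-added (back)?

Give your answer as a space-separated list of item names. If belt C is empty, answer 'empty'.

Answer: lens wedge crate

Derivation:
Tick 1: prefer A, take lens from A; A=[crate] B=[wedge,iron] C=[lens]
Tick 2: prefer B, take wedge from B; A=[crate] B=[iron] C=[lens,wedge]
Tick 3: prefer A, take crate from A; A=[-] B=[iron] C=[lens,wedge,crate]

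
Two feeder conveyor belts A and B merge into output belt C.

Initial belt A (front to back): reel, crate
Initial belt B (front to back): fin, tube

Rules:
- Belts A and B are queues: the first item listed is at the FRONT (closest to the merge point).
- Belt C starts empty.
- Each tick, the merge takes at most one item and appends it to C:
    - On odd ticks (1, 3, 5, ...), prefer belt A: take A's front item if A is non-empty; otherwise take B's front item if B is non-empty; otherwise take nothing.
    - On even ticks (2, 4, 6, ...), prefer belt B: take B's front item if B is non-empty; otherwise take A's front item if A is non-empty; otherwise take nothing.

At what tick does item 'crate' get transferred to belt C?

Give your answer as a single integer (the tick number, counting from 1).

Answer: 3

Derivation:
Tick 1: prefer A, take reel from A; A=[crate] B=[fin,tube] C=[reel]
Tick 2: prefer B, take fin from B; A=[crate] B=[tube] C=[reel,fin]
Tick 3: prefer A, take crate from A; A=[-] B=[tube] C=[reel,fin,crate]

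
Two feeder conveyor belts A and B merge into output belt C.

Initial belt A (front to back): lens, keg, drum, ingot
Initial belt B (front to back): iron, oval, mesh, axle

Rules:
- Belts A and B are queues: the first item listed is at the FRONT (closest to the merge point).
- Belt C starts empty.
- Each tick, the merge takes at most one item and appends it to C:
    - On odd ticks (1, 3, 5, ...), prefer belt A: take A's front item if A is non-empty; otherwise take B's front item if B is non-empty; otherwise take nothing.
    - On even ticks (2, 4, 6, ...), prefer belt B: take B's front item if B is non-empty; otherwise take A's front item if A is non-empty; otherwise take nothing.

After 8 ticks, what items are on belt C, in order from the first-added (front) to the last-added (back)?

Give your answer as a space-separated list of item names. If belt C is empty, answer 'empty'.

Answer: lens iron keg oval drum mesh ingot axle

Derivation:
Tick 1: prefer A, take lens from A; A=[keg,drum,ingot] B=[iron,oval,mesh,axle] C=[lens]
Tick 2: prefer B, take iron from B; A=[keg,drum,ingot] B=[oval,mesh,axle] C=[lens,iron]
Tick 3: prefer A, take keg from A; A=[drum,ingot] B=[oval,mesh,axle] C=[lens,iron,keg]
Tick 4: prefer B, take oval from B; A=[drum,ingot] B=[mesh,axle] C=[lens,iron,keg,oval]
Tick 5: prefer A, take drum from A; A=[ingot] B=[mesh,axle] C=[lens,iron,keg,oval,drum]
Tick 6: prefer B, take mesh from B; A=[ingot] B=[axle] C=[lens,iron,keg,oval,drum,mesh]
Tick 7: prefer A, take ingot from A; A=[-] B=[axle] C=[lens,iron,keg,oval,drum,mesh,ingot]
Tick 8: prefer B, take axle from B; A=[-] B=[-] C=[lens,iron,keg,oval,drum,mesh,ingot,axle]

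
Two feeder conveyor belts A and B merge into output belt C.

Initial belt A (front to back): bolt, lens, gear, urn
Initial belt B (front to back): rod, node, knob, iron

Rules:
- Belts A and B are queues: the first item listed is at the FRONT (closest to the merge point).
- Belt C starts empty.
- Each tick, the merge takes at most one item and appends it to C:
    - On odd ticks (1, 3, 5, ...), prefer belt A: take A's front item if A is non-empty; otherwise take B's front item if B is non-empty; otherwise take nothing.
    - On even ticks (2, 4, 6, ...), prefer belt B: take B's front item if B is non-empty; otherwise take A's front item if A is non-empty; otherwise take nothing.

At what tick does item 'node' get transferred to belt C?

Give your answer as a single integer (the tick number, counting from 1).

Tick 1: prefer A, take bolt from A; A=[lens,gear,urn] B=[rod,node,knob,iron] C=[bolt]
Tick 2: prefer B, take rod from B; A=[lens,gear,urn] B=[node,knob,iron] C=[bolt,rod]
Tick 3: prefer A, take lens from A; A=[gear,urn] B=[node,knob,iron] C=[bolt,rod,lens]
Tick 4: prefer B, take node from B; A=[gear,urn] B=[knob,iron] C=[bolt,rod,lens,node]

Answer: 4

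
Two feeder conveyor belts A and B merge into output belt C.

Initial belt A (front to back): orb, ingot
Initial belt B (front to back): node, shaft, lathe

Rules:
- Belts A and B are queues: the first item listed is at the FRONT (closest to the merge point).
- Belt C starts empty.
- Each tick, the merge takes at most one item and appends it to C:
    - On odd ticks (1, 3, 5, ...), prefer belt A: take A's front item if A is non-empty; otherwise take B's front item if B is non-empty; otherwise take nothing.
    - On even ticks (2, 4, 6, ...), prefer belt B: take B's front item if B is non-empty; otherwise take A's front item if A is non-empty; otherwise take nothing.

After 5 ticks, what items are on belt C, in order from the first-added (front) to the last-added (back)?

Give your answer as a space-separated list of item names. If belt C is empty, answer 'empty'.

Answer: orb node ingot shaft lathe

Derivation:
Tick 1: prefer A, take orb from A; A=[ingot] B=[node,shaft,lathe] C=[orb]
Tick 2: prefer B, take node from B; A=[ingot] B=[shaft,lathe] C=[orb,node]
Tick 3: prefer A, take ingot from A; A=[-] B=[shaft,lathe] C=[orb,node,ingot]
Tick 4: prefer B, take shaft from B; A=[-] B=[lathe] C=[orb,node,ingot,shaft]
Tick 5: prefer A, take lathe from B; A=[-] B=[-] C=[orb,node,ingot,shaft,lathe]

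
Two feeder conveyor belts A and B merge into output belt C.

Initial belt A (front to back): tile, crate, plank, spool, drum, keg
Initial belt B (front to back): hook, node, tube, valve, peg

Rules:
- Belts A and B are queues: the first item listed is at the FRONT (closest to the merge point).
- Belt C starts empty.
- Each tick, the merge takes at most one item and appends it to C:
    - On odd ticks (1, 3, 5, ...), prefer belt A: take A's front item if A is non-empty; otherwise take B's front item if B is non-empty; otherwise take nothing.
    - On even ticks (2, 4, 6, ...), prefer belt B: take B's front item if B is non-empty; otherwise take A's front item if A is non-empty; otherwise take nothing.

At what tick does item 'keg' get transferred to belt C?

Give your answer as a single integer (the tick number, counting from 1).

Tick 1: prefer A, take tile from A; A=[crate,plank,spool,drum,keg] B=[hook,node,tube,valve,peg] C=[tile]
Tick 2: prefer B, take hook from B; A=[crate,plank,spool,drum,keg] B=[node,tube,valve,peg] C=[tile,hook]
Tick 3: prefer A, take crate from A; A=[plank,spool,drum,keg] B=[node,tube,valve,peg] C=[tile,hook,crate]
Tick 4: prefer B, take node from B; A=[plank,spool,drum,keg] B=[tube,valve,peg] C=[tile,hook,crate,node]
Tick 5: prefer A, take plank from A; A=[spool,drum,keg] B=[tube,valve,peg] C=[tile,hook,crate,node,plank]
Tick 6: prefer B, take tube from B; A=[spool,drum,keg] B=[valve,peg] C=[tile,hook,crate,node,plank,tube]
Tick 7: prefer A, take spool from A; A=[drum,keg] B=[valve,peg] C=[tile,hook,crate,node,plank,tube,spool]
Tick 8: prefer B, take valve from B; A=[drum,keg] B=[peg] C=[tile,hook,crate,node,plank,tube,spool,valve]
Tick 9: prefer A, take drum from A; A=[keg] B=[peg] C=[tile,hook,crate,node,plank,tube,spool,valve,drum]
Tick 10: prefer B, take peg from B; A=[keg] B=[-] C=[tile,hook,crate,node,plank,tube,spool,valve,drum,peg]
Tick 11: prefer A, take keg from A; A=[-] B=[-] C=[tile,hook,crate,node,plank,tube,spool,valve,drum,peg,keg]

Answer: 11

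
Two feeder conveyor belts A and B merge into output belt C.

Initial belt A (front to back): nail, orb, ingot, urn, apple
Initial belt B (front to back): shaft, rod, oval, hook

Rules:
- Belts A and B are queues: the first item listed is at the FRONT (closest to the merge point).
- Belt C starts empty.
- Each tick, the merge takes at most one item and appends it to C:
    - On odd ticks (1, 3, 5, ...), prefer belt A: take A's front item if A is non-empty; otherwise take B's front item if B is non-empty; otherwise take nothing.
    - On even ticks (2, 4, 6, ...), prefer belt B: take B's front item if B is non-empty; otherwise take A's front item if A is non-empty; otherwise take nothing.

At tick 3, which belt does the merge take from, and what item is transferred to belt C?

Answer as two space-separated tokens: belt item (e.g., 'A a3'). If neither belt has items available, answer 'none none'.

Tick 1: prefer A, take nail from A; A=[orb,ingot,urn,apple] B=[shaft,rod,oval,hook] C=[nail]
Tick 2: prefer B, take shaft from B; A=[orb,ingot,urn,apple] B=[rod,oval,hook] C=[nail,shaft]
Tick 3: prefer A, take orb from A; A=[ingot,urn,apple] B=[rod,oval,hook] C=[nail,shaft,orb]

Answer: A orb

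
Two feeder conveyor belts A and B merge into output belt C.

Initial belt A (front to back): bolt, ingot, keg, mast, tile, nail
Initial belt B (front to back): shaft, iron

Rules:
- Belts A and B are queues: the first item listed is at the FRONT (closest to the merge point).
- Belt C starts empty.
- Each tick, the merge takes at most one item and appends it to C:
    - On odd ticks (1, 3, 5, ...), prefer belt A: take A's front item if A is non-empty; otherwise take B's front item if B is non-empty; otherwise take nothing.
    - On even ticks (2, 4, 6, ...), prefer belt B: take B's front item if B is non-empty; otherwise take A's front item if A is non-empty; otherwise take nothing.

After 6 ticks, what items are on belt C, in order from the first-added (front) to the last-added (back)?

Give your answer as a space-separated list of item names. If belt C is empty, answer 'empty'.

Answer: bolt shaft ingot iron keg mast

Derivation:
Tick 1: prefer A, take bolt from A; A=[ingot,keg,mast,tile,nail] B=[shaft,iron] C=[bolt]
Tick 2: prefer B, take shaft from B; A=[ingot,keg,mast,tile,nail] B=[iron] C=[bolt,shaft]
Tick 3: prefer A, take ingot from A; A=[keg,mast,tile,nail] B=[iron] C=[bolt,shaft,ingot]
Tick 4: prefer B, take iron from B; A=[keg,mast,tile,nail] B=[-] C=[bolt,shaft,ingot,iron]
Tick 5: prefer A, take keg from A; A=[mast,tile,nail] B=[-] C=[bolt,shaft,ingot,iron,keg]
Tick 6: prefer B, take mast from A; A=[tile,nail] B=[-] C=[bolt,shaft,ingot,iron,keg,mast]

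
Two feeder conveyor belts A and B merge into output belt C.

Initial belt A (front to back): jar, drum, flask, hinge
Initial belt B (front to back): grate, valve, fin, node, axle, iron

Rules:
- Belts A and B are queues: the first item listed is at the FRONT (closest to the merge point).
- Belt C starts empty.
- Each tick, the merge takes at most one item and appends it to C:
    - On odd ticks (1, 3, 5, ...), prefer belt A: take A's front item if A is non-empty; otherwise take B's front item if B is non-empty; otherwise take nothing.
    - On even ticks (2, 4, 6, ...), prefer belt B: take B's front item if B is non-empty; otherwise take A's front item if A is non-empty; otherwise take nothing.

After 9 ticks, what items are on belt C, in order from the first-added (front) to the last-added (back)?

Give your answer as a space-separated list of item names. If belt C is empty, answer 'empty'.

Answer: jar grate drum valve flask fin hinge node axle

Derivation:
Tick 1: prefer A, take jar from A; A=[drum,flask,hinge] B=[grate,valve,fin,node,axle,iron] C=[jar]
Tick 2: prefer B, take grate from B; A=[drum,flask,hinge] B=[valve,fin,node,axle,iron] C=[jar,grate]
Tick 3: prefer A, take drum from A; A=[flask,hinge] B=[valve,fin,node,axle,iron] C=[jar,grate,drum]
Tick 4: prefer B, take valve from B; A=[flask,hinge] B=[fin,node,axle,iron] C=[jar,grate,drum,valve]
Tick 5: prefer A, take flask from A; A=[hinge] B=[fin,node,axle,iron] C=[jar,grate,drum,valve,flask]
Tick 6: prefer B, take fin from B; A=[hinge] B=[node,axle,iron] C=[jar,grate,drum,valve,flask,fin]
Tick 7: prefer A, take hinge from A; A=[-] B=[node,axle,iron] C=[jar,grate,drum,valve,flask,fin,hinge]
Tick 8: prefer B, take node from B; A=[-] B=[axle,iron] C=[jar,grate,drum,valve,flask,fin,hinge,node]
Tick 9: prefer A, take axle from B; A=[-] B=[iron] C=[jar,grate,drum,valve,flask,fin,hinge,node,axle]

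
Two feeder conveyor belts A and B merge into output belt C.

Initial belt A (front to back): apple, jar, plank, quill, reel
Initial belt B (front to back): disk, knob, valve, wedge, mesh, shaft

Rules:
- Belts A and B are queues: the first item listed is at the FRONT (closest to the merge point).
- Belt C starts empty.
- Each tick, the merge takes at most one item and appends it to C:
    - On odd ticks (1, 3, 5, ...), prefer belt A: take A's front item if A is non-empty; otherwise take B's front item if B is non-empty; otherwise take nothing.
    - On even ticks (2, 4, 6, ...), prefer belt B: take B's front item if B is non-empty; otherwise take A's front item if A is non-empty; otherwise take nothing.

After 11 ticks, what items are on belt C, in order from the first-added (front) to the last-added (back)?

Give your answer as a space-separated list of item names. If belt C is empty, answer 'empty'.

Tick 1: prefer A, take apple from A; A=[jar,plank,quill,reel] B=[disk,knob,valve,wedge,mesh,shaft] C=[apple]
Tick 2: prefer B, take disk from B; A=[jar,plank,quill,reel] B=[knob,valve,wedge,mesh,shaft] C=[apple,disk]
Tick 3: prefer A, take jar from A; A=[plank,quill,reel] B=[knob,valve,wedge,mesh,shaft] C=[apple,disk,jar]
Tick 4: prefer B, take knob from B; A=[plank,quill,reel] B=[valve,wedge,mesh,shaft] C=[apple,disk,jar,knob]
Tick 5: prefer A, take plank from A; A=[quill,reel] B=[valve,wedge,mesh,shaft] C=[apple,disk,jar,knob,plank]
Tick 6: prefer B, take valve from B; A=[quill,reel] B=[wedge,mesh,shaft] C=[apple,disk,jar,knob,plank,valve]
Tick 7: prefer A, take quill from A; A=[reel] B=[wedge,mesh,shaft] C=[apple,disk,jar,knob,plank,valve,quill]
Tick 8: prefer B, take wedge from B; A=[reel] B=[mesh,shaft] C=[apple,disk,jar,knob,plank,valve,quill,wedge]
Tick 9: prefer A, take reel from A; A=[-] B=[mesh,shaft] C=[apple,disk,jar,knob,plank,valve,quill,wedge,reel]
Tick 10: prefer B, take mesh from B; A=[-] B=[shaft] C=[apple,disk,jar,knob,plank,valve,quill,wedge,reel,mesh]
Tick 11: prefer A, take shaft from B; A=[-] B=[-] C=[apple,disk,jar,knob,plank,valve,quill,wedge,reel,mesh,shaft]

Answer: apple disk jar knob plank valve quill wedge reel mesh shaft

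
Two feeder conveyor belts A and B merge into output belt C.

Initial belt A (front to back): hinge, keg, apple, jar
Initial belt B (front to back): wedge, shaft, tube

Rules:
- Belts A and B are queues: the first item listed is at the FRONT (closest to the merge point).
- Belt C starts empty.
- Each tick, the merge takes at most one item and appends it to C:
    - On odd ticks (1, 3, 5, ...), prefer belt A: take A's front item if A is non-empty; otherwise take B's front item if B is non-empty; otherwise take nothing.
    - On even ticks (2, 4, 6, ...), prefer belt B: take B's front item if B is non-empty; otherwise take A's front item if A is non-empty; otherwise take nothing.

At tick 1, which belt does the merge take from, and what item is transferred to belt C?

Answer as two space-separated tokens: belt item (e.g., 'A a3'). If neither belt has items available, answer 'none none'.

Answer: A hinge

Derivation:
Tick 1: prefer A, take hinge from A; A=[keg,apple,jar] B=[wedge,shaft,tube] C=[hinge]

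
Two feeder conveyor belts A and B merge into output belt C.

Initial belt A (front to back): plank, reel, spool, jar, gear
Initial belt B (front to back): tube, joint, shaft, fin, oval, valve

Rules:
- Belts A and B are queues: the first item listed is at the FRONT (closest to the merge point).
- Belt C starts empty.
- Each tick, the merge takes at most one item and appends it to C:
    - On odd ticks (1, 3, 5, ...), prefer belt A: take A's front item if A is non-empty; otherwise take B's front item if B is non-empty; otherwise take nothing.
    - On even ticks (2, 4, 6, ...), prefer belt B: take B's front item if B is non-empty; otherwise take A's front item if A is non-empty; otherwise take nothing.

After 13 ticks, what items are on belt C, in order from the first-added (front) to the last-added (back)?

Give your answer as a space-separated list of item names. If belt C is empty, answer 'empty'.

Tick 1: prefer A, take plank from A; A=[reel,spool,jar,gear] B=[tube,joint,shaft,fin,oval,valve] C=[plank]
Tick 2: prefer B, take tube from B; A=[reel,spool,jar,gear] B=[joint,shaft,fin,oval,valve] C=[plank,tube]
Tick 3: prefer A, take reel from A; A=[spool,jar,gear] B=[joint,shaft,fin,oval,valve] C=[plank,tube,reel]
Tick 4: prefer B, take joint from B; A=[spool,jar,gear] B=[shaft,fin,oval,valve] C=[plank,tube,reel,joint]
Tick 5: prefer A, take spool from A; A=[jar,gear] B=[shaft,fin,oval,valve] C=[plank,tube,reel,joint,spool]
Tick 6: prefer B, take shaft from B; A=[jar,gear] B=[fin,oval,valve] C=[plank,tube,reel,joint,spool,shaft]
Tick 7: prefer A, take jar from A; A=[gear] B=[fin,oval,valve] C=[plank,tube,reel,joint,spool,shaft,jar]
Tick 8: prefer B, take fin from B; A=[gear] B=[oval,valve] C=[plank,tube,reel,joint,spool,shaft,jar,fin]
Tick 9: prefer A, take gear from A; A=[-] B=[oval,valve] C=[plank,tube,reel,joint,spool,shaft,jar,fin,gear]
Tick 10: prefer B, take oval from B; A=[-] B=[valve] C=[plank,tube,reel,joint,spool,shaft,jar,fin,gear,oval]
Tick 11: prefer A, take valve from B; A=[-] B=[-] C=[plank,tube,reel,joint,spool,shaft,jar,fin,gear,oval,valve]
Tick 12: prefer B, both empty, nothing taken; A=[-] B=[-] C=[plank,tube,reel,joint,spool,shaft,jar,fin,gear,oval,valve]
Tick 13: prefer A, both empty, nothing taken; A=[-] B=[-] C=[plank,tube,reel,joint,spool,shaft,jar,fin,gear,oval,valve]

Answer: plank tube reel joint spool shaft jar fin gear oval valve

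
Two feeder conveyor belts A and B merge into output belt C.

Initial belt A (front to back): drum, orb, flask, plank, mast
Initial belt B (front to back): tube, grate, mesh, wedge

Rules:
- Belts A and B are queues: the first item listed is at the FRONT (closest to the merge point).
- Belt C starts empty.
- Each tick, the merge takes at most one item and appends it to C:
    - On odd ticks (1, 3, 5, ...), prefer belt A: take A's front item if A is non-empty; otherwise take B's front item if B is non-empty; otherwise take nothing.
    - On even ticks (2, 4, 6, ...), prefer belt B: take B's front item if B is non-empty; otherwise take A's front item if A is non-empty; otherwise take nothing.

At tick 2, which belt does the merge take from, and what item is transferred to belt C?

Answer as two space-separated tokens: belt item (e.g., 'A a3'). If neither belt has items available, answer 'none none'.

Tick 1: prefer A, take drum from A; A=[orb,flask,plank,mast] B=[tube,grate,mesh,wedge] C=[drum]
Tick 2: prefer B, take tube from B; A=[orb,flask,plank,mast] B=[grate,mesh,wedge] C=[drum,tube]

Answer: B tube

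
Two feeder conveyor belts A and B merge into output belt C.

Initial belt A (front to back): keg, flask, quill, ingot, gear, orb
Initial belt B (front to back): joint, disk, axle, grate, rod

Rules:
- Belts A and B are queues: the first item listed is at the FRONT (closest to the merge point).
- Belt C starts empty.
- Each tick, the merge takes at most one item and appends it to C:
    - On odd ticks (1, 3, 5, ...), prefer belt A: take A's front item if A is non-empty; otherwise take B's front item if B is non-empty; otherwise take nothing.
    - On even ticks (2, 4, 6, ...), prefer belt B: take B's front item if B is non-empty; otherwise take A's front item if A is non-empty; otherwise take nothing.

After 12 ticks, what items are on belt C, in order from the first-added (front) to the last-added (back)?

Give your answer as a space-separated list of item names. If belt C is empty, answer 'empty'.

Answer: keg joint flask disk quill axle ingot grate gear rod orb

Derivation:
Tick 1: prefer A, take keg from A; A=[flask,quill,ingot,gear,orb] B=[joint,disk,axle,grate,rod] C=[keg]
Tick 2: prefer B, take joint from B; A=[flask,quill,ingot,gear,orb] B=[disk,axle,grate,rod] C=[keg,joint]
Tick 3: prefer A, take flask from A; A=[quill,ingot,gear,orb] B=[disk,axle,grate,rod] C=[keg,joint,flask]
Tick 4: prefer B, take disk from B; A=[quill,ingot,gear,orb] B=[axle,grate,rod] C=[keg,joint,flask,disk]
Tick 5: prefer A, take quill from A; A=[ingot,gear,orb] B=[axle,grate,rod] C=[keg,joint,flask,disk,quill]
Tick 6: prefer B, take axle from B; A=[ingot,gear,orb] B=[grate,rod] C=[keg,joint,flask,disk,quill,axle]
Tick 7: prefer A, take ingot from A; A=[gear,orb] B=[grate,rod] C=[keg,joint,flask,disk,quill,axle,ingot]
Tick 8: prefer B, take grate from B; A=[gear,orb] B=[rod] C=[keg,joint,flask,disk,quill,axle,ingot,grate]
Tick 9: prefer A, take gear from A; A=[orb] B=[rod] C=[keg,joint,flask,disk,quill,axle,ingot,grate,gear]
Tick 10: prefer B, take rod from B; A=[orb] B=[-] C=[keg,joint,flask,disk,quill,axle,ingot,grate,gear,rod]
Tick 11: prefer A, take orb from A; A=[-] B=[-] C=[keg,joint,flask,disk,quill,axle,ingot,grate,gear,rod,orb]
Tick 12: prefer B, both empty, nothing taken; A=[-] B=[-] C=[keg,joint,flask,disk,quill,axle,ingot,grate,gear,rod,orb]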